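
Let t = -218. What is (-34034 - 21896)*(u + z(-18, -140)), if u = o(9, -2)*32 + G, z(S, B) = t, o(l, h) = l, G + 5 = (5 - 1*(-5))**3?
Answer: -59565450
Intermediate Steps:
G = 995 (G = -5 + (5 - 1*(-5))**3 = -5 + (5 + 5)**3 = -5 + 10**3 = -5 + 1000 = 995)
z(S, B) = -218
u = 1283 (u = 9*32 + 995 = 288 + 995 = 1283)
(-34034 - 21896)*(u + z(-18, -140)) = (-34034 - 21896)*(1283 - 218) = -55930*1065 = -59565450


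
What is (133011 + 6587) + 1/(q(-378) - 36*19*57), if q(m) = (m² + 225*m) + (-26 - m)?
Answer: 2680002405/19198 ≈ 1.3960e+5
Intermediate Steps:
q(m) = -26 + m² + 224*m
(133011 + 6587) + 1/(q(-378) - 36*19*57) = (133011 + 6587) + 1/((-26 + (-378)² + 224*(-378)) - 36*19*57) = 139598 + 1/((-26 + 142884 - 84672) - 684*57) = 139598 + 1/(58186 - 38988) = 139598 + 1/19198 = 2680002405/19198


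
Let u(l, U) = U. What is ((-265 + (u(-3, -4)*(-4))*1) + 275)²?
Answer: 676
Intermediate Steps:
((-265 + (u(-3, -4)*(-4))*1) + 275)² = ((-265 - 4*(-4)*1) + 275)² = ((-265 + 16*1) + 275)² = ((-265 + 16) + 275)² = (-249 + 275)² = 26² = 676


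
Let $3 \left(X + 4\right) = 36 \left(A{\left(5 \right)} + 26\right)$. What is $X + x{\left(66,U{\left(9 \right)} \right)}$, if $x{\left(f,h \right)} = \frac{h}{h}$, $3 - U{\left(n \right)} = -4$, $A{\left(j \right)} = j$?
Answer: $369$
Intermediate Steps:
$U{\left(n \right)} = 7$ ($U{\left(n \right)} = 3 - -4 = 3 + 4 = 7$)
$x{\left(f,h \right)} = 1$
$X = 368$ ($X = -4 + \frac{36 \left(5 + 26\right)}{3} = -4 + \frac{36 \cdot 31}{3} = -4 + \frac{1}{3} \cdot 1116 = -4 + 372 = 368$)
$X + x{\left(66,U{\left(9 \right)} \right)} = 368 + 1 = 369$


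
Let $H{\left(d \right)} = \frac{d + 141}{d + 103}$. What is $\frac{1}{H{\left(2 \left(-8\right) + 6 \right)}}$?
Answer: $\frac{93}{131} \approx 0.70992$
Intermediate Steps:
$H{\left(d \right)} = \frac{141 + d}{103 + d}$
$\frac{1}{H{\left(2 \left(-8\right) + 6 \right)}} = \frac{1}{\frac{1}{103 + \left(2 \left(-8\right) + 6\right)} \left(141 + \left(2 \left(-8\right) + 6\right)\right)} = \frac{1}{\frac{1}{103 + \left(-16 + 6\right)} \left(141 + \left(-16 + 6\right)\right)} = \frac{1}{\frac{1}{103 - 10} \left(141 - 10\right)} = \frac{1}{\frac{1}{93} \cdot 131} = \frac{1}{\frac{131}{93}} = \frac{93}{131}$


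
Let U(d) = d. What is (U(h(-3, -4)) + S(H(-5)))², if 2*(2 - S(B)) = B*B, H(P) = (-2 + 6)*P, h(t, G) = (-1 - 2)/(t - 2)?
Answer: 974169/25 ≈ 38967.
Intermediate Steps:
h(t, G) = -3/(-2 + t)
H(P) = 4*P
S(B) = 2 - B²/2 (S(B) = 2 - B*B/2 = 2 - B²/2)
(U(h(-3, -4)) + S(H(-5)))² = (-3/(-2 - 3) + (2 - (4*(-5))²/2))² = (-3/(-5) + (2 - ½*(-20)²))² = (-3*(-⅕) + (2 - ½*400))² = (⅗ + (2 - 200))² = (⅗ - 198)² = (-987/5)² = 974169/25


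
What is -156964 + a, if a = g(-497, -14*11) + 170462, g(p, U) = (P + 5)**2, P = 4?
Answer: 13579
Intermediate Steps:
g(p, U) = 81 (g(p, U) = (4 + 5)**2 = 9**2 = 81)
a = 170543 (a = 81 + 170462 = 170543)
-156964 + a = -156964 + 170543 = 13579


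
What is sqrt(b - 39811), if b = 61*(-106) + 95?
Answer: I*sqrt(46182) ≈ 214.9*I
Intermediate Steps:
b = -6371 (b = -6466 + 95 = -6371)
sqrt(b - 39811) = sqrt(-6371 - 39811) = sqrt(-46182) = I*sqrt(46182)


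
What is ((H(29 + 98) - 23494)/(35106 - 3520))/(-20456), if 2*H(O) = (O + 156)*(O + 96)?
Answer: -16121/1292246432 ≈ -1.2475e-5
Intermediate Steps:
H(O) = (96 + O)*(156 + O)/2 (H(O) = ((O + 156)*(O + 96))/2 = ((156 + O)*(96 + O))/2 = ((96 + O)*(156 + O))/2 = (96 + O)*(156 + O)/2)
((H(29 + 98) - 23494)/(35106 - 3520))/(-20456) = (((7488 + (29 + 98)²/2 + 126*(29 + 98)) - 23494)/(35106 - 3520))/(-20456) = (((7488 + (½)*127² + 126*127) - 23494)/31586)*(-1/20456) = (((7488 + (½)*16129 + 16002) - 23494)*(1/31586))*(-1/20456) = (((7488 + 16129/2 + 16002) - 23494)*(1/31586))*(-1/20456) = ((63109/2 - 23494)*(1/31586))*(-1/20456) = ((16121/2)*(1/31586))*(-1/20456) = (16121/63172)*(-1/20456) = -16121/1292246432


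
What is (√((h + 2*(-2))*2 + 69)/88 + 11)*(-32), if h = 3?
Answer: -352 - 4*√67/11 ≈ -354.98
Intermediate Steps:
(√((h + 2*(-2))*2 + 69)/88 + 11)*(-32) = (√((3 + 2*(-2))*2 + 69)/88 + 11)*(-32) = (√((3 - 4)*2 + 69)*(1/88) + 11)*(-32) = (√(-1*2 + 69)*(1/88) + 11)*(-32) = (√(-2 + 69)*(1/88) + 11)*(-32) = (√67*(1/88) + 11)*(-32) = (√67/88 + 11)*(-32) = (11 + √67/88)*(-32) = -352 - 4*√67/11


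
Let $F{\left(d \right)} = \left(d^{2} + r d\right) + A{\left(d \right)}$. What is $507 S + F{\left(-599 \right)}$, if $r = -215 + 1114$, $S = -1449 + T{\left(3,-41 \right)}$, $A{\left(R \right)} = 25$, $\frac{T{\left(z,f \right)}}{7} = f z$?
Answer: $-1350845$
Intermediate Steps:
$T{\left(z,f \right)} = 7 f z$
$S = -2310$ ($S = -1449 + 7 \left(-41\right) 3 = -1449 - 861 = -2310$)
$r = 899$
$F{\left(d \right)} = 25 + d^{2} + 899 d$ ($F{\left(d \right)} = \left(d^{2} + 899 d\right) + 25 = 25 + d^{2} + 899 d$)
$507 S + F{\left(-599 \right)} = 507 \left(-2310\right) + \left(25 + \left(-599\right)^{2} + 899 \left(-599\right)\right) = -1171170 + \left(25 + 358801 - 538501\right) = -1171170 - 179675 = -1350845$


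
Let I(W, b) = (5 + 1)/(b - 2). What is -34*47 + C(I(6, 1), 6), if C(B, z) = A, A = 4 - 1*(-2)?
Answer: -1592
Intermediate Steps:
I(W, b) = 6/(-2 + b)
A = 6 (A = 4 + 2 = 6)
C(B, z) = 6
-34*47 + C(I(6, 1), 6) = -34*47 + 6 = -1598 + 6 = -1592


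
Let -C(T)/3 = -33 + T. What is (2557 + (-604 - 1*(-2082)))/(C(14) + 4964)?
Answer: 4035/5021 ≈ 0.80363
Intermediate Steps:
C(T) = 99 - 3*T (C(T) = -3*(-33 + T) = 99 - 3*T)
(2557 + (-604 - 1*(-2082)))/(C(14) + 4964) = (2557 + (-604 - 1*(-2082)))/((99 - 3*14) + 4964) = (2557 + (-604 + 2082))/((99 - 42) + 4964) = (2557 + 1478)/(57 + 4964) = 4035/5021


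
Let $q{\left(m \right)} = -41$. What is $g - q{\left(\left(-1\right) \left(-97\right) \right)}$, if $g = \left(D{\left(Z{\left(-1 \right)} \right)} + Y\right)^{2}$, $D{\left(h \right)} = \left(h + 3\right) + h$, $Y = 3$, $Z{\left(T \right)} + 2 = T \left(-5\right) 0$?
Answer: $45$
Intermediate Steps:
$Z{\left(T \right)} = -2$ ($Z{\left(T \right)} = -2 + T \left(-5\right) 0 = -2 + - 5 T 0 = -2 + 0 = -2$)
$D{\left(h \right)} = 3 + 2 h$ ($D{\left(h \right)} = \left(3 + h\right) + h = 3 + 2 h$)
$g = 4$ ($g = \left(\left(3 + 2 \left(-2\right)\right) + 3\right)^{2} = \left(\left(3 - 4\right) + 3\right)^{2} = \left(-1 + 3\right)^{2} = 2^{2} = 4$)
$g - q{\left(\left(-1\right) \left(-97\right) \right)} = 4 - -41 = 4 + 41 = 45$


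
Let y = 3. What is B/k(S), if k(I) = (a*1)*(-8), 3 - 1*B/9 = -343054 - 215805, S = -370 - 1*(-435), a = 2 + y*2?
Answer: -2514879/32 ≈ -78590.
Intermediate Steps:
a = 8 (a = 2 + 3*2 = 2 + 6 = 8)
S = 65 (S = -370 + 435 = 65)
B = 5029758 (B = 27 - 9*(-343054 - 215805) = 27 - 9*(-558859) = 27 + 5029731 = 5029758)
k(I) = -64 (k(I) = (8*1)*(-8) = 8*(-8) = -64)
B/k(S) = 5029758/(-64) = 5029758*(-1/64) = -2514879/32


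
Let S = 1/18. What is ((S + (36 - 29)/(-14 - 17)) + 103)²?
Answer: 3292349641/311364 ≈ 10574.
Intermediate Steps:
S = 1/18 ≈ 0.055556
((S + (36 - 29)/(-14 - 17)) + 103)² = ((1/18 + (36 - 29)/(-14 - 17)) + 103)² = ((1/18 + 7/(-31)) + 103)² = ((1/18 + 7*(-1/31)) + 103)² = ((1/18 - 7/31) + 103)² = (-95/558 + 103)² = (57379/558)² = 3292349641/311364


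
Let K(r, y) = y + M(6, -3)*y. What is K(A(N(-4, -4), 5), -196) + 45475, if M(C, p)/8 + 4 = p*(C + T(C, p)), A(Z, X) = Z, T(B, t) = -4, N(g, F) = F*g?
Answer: 60959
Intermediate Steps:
M(C, p) = -32 + 8*p*(-4 + C) (M(C, p) = -32 + 8*(p*(C - 4)) = -32 + 8*(p*(-4 + C)) = -32 + 8*p*(-4 + C))
K(r, y) = -79*y (K(r, y) = y + (-32 - 32*(-3) + 8*6*(-3))*y = y + (-32 + 96 - 144)*y = y - 80*y = -79*y)
K(A(N(-4, -4), 5), -196) + 45475 = -79*(-196) + 45475 = 15484 + 45475 = 60959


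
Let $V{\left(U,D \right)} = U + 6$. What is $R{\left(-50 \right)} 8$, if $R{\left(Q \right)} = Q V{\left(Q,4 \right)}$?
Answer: $17600$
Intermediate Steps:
$V{\left(U,D \right)} = 6 + U$
$R{\left(Q \right)} = Q \left(6 + Q\right)$
$R{\left(-50 \right)} 8 = - 50 \left(6 - 50\right) 8 = \left(-50\right) \left(-44\right) 8 = 2200 \cdot 8 = 17600$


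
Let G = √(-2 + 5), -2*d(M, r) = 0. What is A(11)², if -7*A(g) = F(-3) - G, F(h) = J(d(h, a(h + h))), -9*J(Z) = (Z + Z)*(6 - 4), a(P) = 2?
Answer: 3/49 ≈ 0.061224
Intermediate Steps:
d(M, r) = 0 (d(M, r) = -½*0 = 0)
J(Z) = -4*Z/9 (J(Z) = -(Z + Z)*(6 - 4)/9 = -2*Z*2/9 = -4*Z/9)
F(h) = 0 (F(h) = -4/9*0 = 0)
G = √3 ≈ 1.7320
A(g) = √3/7 (A(g) = -(0 - √3)/7 = -(-1)*√3/7 = √3/7)
A(11)² = (√3/7)² = 3/49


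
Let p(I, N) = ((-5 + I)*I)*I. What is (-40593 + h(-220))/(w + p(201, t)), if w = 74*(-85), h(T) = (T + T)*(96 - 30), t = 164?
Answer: -69633/7912306 ≈ -0.0088006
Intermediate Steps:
h(T) = 132*T (h(T) = (2*T)*66 = 132*T)
p(I, N) = I²*(-5 + I) (p(I, N) = (I*(-5 + I))*I = I²*(-5 + I))
w = -6290
(-40593 + h(-220))/(w + p(201, t)) = (-40593 + 132*(-220))/(-6290 + 201²*(-5 + 201)) = (-40593 - 29040)/(-6290 + 40401*196) = -69633/(-6290 + 7918596) = -69633/7912306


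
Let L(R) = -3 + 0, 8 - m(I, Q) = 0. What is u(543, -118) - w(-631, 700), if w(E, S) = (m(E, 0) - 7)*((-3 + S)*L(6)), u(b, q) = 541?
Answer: 2632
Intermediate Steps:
m(I, Q) = 8 (m(I, Q) = 8 - 1*0 = 8 + 0 = 8)
L(R) = -3
w(E, S) = 9 - 3*S (w(E, S) = (8 - 7)*((-3 + S)*(-3)) = 1*(9 - 3*S) = 9 - 3*S)
u(543, -118) - w(-631, 700) = 541 - (9 - 3*700) = 541 - (9 - 2100) = 541 - 1*(-2091) = 541 + 2091 = 2632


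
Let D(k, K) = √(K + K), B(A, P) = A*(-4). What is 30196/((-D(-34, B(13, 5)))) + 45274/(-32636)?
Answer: -22637/16318 + 7549*I*√26/13 ≈ -1.3872 + 2961.0*I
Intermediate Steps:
B(A, P) = -4*A
D(k, K) = √2*√K (D(k, K) = √(2*K) = √2*√K)
30196/((-D(-34, B(13, 5)))) + 45274/(-32636) = 30196/((-√2*√(-4*13))) + 45274/(-32636) = 30196/((-√2*√(-52))) + 45274*(-1/32636) = 30196/((-√2*2*I*√13)) - 22637/16318 = 30196/((-2*I*√26)) - 22637/16318 = 30196*(I*√26/52) - 22637/16318 = 7549*I*√26/13 - 22637/16318 = -22637/16318 + 7549*I*√26/13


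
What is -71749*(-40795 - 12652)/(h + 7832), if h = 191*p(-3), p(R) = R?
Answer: 3834768803/7259 ≈ 5.2828e+5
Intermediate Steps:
h = -573 (h = 191*(-3) = -573)
-71749*(-40795 - 12652)/(h + 7832) = -71749*(-40795 - 12652)/(-573 + 7832) = -71749/(7259/(-53447)) = -71749/(7259*(-1/53447)) = -71749/(-7259/53447) = -71749*(-53447/7259) = 3834768803/7259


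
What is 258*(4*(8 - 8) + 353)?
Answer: 91074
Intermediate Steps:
258*(4*(8 - 8) + 353) = 258*(4*0 + 353) = 258*(0 + 353) = 258*353 = 91074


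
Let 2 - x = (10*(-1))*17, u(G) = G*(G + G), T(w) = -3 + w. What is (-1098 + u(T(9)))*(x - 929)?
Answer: 776682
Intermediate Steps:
u(G) = 2*G**2 (u(G) = G*(2*G) = 2*G**2)
x = 172 (x = 2 - 10*(-1)*17 = 2 - (-10)*17 = 2 - 1*(-170) = 2 + 170 = 172)
(-1098 + u(T(9)))*(x - 929) = (-1098 + 2*(-3 + 9)**2)*(172 - 929) = (-1098 + 2*6**2)*(-757) = (-1098 + 2*36)*(-757) = (-1098 + 72)*(-757) = -1026*(-757) = 776682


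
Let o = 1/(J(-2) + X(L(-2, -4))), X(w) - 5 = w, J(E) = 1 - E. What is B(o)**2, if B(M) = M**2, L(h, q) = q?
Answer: 1/256 ≈ 0.0039063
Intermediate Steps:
X(w) = 5 + w
o = 1/4 (o = 1/((1 - 1*(-2)) + (5 - 4)) = 1/((1 + 2) + 1) = 1/(3 + 1) = 1/4 ≈ 0.25000)
B(o)**2 = ((1/4)**2)**2 = (1/16)**2 = 1/256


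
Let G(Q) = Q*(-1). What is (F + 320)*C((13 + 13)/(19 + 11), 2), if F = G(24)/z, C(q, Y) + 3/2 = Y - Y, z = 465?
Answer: -74388/155 ≈ -479.92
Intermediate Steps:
C(q, Y) = -3/2 (C(q, Y) = -3/2 + (Y - Y) = -3/2 + 0 = -3/2)
G(Q) = -Q
F = -8/155 (F = -1*24/465 = -24*1/465 = -8/155 ≈ -0.051613)
(F + 320)*C((13 + 13)/(19 + 11), 2) = (-8/155 + 320)*(-3/2) = (49592/155)*(-3/2) = -74388/155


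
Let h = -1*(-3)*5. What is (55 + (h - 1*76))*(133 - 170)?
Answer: 222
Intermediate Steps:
h = 15 (h = 3*5 = 15)
(55 + (h - 1*76))*(133 - 170) = (55 + (15 - 1*76))*(133 - 170) = (55 + (15 - 76))*(-37) = (55 - 61)*(-37) = -6*(-37) = 222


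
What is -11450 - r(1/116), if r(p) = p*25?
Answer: -1328225/116 ≈ -11450.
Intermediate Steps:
r(p) = 25*p
-11450 - r(1/116) = -11450 - 25/116 = -1328225/116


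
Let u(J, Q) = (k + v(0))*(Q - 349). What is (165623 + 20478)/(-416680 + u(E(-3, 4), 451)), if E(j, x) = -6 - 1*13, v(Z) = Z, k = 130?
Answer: -186101/403420 ≈ -0.46131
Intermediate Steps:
E(j, x) = -19 (E(j, x) = -6 - 13 = -19)
u(J, Q) = -45370 + 130*Q (u(J, Q) = (130 + 0)*(Q - 349) = 130*(-349 + Q) = -45370 + 130*Q)
(165623 + 20478)/(-416680 + u(E(-3, 4), 451)) = (165623 + 20478)/(-416680 + (-45370 + 130*451)) = 186101/(-416680 + (-45370 + 58630)) = 186101/(-416680 + 13260) = 186101/(-403420) = 186101*(-1/403420) = -186101/403420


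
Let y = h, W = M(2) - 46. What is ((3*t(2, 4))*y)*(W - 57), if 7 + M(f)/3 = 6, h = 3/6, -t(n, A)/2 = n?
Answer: 636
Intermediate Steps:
t(n, A) = -2*n
h = 1/2 (h = 3*(1/6) = 1/2 ≈ 0.50000)
M(f) = -3 (M(f) = -21 + 3*6 = -21 + 18 = -3)
W = -49 (W = -3 - 46 = -49)
y = 1/2 ≈ 0.50000
((3*t(2, 4))*y)*(W - 57) = ((3*(-2*2))*(1/2))*(-49 - 57) = ((3*(-4))*(1/2))*(-106) = -12*1/2*(-106) = -6*(-106) = 636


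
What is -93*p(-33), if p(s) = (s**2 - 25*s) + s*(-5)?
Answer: -193347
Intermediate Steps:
p(s) = s**2 - 30*s (p(s) = (s**2 - 25*s) - 5*s = s**2 - 30*s)
-93*p(-33) = -(-3069)*(-30 - 33) = -(-3069)*(-63) = -93*2079 = -193347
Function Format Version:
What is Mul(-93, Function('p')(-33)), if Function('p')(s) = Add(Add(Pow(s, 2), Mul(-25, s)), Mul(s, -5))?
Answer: -193347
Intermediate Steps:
Function('p')(s) = Add(Pow(s, 2), Mul(-30, s)) (Function('p')(s) = Add(Add(Pow(s, 2), Mul(-25, s)), Mul(-5, s)) = Add(Pow(s, 2), Mul(-30, s)))
Mul(-93, Function('p')(-33)) = Mul(-93, Mul(-33, Add(-30, -33))) = Mul(-93, Mul(-33, -63)) = Mul(-93, 2079) = -193347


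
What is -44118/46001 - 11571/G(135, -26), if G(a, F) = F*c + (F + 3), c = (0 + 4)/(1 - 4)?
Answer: -228339549/230005 ≈ -992.76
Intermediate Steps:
c = -4/3 (c = 4/(-3) = 4*(-⅓) = -4/3 ≈ -1.3333)
G(a, F) = 3 - F/3 (G(a, F) = F*(-4/3) + (F + 3) = -4*F/3 + (3 + F) = 3 - F/3)
-44118/46001 - 11571/G(135, -26) = -44118/46001 - 11571/(3 - ⅓*(-26)) = -44118*1/46001 - 11571/(3 + 26/3) = -44118/46001 - 11571/35/3 = -44118/46001 - 11571*3/35 = -44118/46001 - 4959/5 = -228339549/230005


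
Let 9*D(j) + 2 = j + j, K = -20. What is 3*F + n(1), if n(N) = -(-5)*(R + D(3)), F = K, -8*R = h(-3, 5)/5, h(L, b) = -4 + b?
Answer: -4169/72 ≈ -57.903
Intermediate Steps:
D(j) = -2/9 + 2*j/9 (D(j) = -2/9 + (j + j)/9 = -2/9 + (2*j)/9 = -2/9 + 2*j/9)
R = -1/40 (R = -(-4 + 5)/(8*5) = -1/(8*5) = -1/8*1/5 = -1/40 ≈ -0.025000)
F = -20
n(N) = 151/72 (n(N) = -(-5)*(-1/40 + (-2/9 + (2/9)*3)) = -(-5)*(-1/40 + (-2/9 + 2/3)) = -(-5)*(-1/40 + 4/9) = -(-5)*151/360 = -1*(-151/72) = 151/72)
3*F + n(1) = 3*(-20) + 151/72 = -60 + 151/72 = -4169/72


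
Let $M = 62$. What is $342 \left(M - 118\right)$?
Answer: $-19152$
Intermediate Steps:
$342 \left(M - 118\right) = 342 \left(62 - 118\right) = 342 \left(-56\right) = -19152$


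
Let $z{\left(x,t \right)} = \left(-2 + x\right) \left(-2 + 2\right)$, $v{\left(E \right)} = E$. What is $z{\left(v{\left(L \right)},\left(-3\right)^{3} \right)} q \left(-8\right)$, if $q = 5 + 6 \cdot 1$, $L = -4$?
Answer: $0$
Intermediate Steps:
$z{\left(x,t \right)} = 0$ ($z{\left(x,t \right)} = \left(-2 + x\right) 0 = 0$)
$q = 11$ ($q = 5 + 6 = 11$)
$z{\left(v{\left(L \right)},\left(-3\right)^{3} \right)} q \left(-8\right) = 0 \cdot 11 \left(-8\right) = 0 \left(-8\right) = 0$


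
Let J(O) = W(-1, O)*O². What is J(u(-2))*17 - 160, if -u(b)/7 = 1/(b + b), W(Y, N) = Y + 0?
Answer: -3393/16 ≈ -212.06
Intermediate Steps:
W(Y, N) = Y
u(b) = -7/(2*b) (u(b) = -7/(b + b) = -7*1/(2*b) = -7/(2*b))
J(O) = -O²
J(u(-2))*17 - 160 = -(-7/2/(-2))²*17 - 160 = -(-7/2*(-½))²*17 - 160 = -(7/4)²*17 - 160 = -1*49/16*17 - 160 = -49/16*17 - 160 = -833/16 - 160 = -3393/16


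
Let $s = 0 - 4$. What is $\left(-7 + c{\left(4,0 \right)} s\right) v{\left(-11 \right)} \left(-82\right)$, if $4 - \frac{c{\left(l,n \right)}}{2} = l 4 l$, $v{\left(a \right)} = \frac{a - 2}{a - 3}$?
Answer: $- \frac{252109}{7} \approx -36016.0$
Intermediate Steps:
$v{\left(a \right)} = \frac{-2 + a}{-3 + a}$
$s = -4$ ($s = 0 - 4 = -4$)
$c{\left(l,n \right)} = 8 - 8 l^{2}$ ($c{\left(l,n \right)} = 8 - 2 l 4 l = 8 - 2 \cdot 4 l l = 8 - 2 \cdot 4 l^{2} = 8 - 8 l^{2}$)
$\left(-7 + c{\left(4,0 \right)} s\right) v{\left(-11 \right)} \left(-82\right) = \left(-7 + \left(8 - 8 \cdot 4^{2}\right) \left(-4\right)\right) \frac{-2 - 11}{-3 - 11} \left(-82\right) = \left(-7 + \left(8 - 128\right) \left(-4\right)\right) \frac{1}{-14} \left(-13\right) \left(-82\right) = \left(-7 + \left(8 - 128\right) \left(-4\right)\right) \left(\left(- \frac{1}{14}\right) \left(-13\right)\right) \left(-82\right) = \left(-7 - -480\right) \frac{13}{14} \left(-82\right) = \left(-7 + 480\right) \frac{13}{14} \left(-82\right) = 473 \cdot \frac{13}{14} \left(-82\right) = \frac{6149}{14} \left(-82\right) = - \frac{252109}{7}$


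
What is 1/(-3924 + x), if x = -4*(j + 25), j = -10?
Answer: -1/3984 ≈ -0.00025100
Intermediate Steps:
x = -60 (x = -4*(-10 + 25) = -4*15 = -60)
1/(-3924 + x) = 1/(-3924 - 60) = 1/(-3984) = -1/3984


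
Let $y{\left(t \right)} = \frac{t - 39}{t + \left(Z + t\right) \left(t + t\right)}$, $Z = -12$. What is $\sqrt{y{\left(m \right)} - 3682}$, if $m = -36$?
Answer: $\frac{i \sqrt{47851557}}{114} \approx 60.68 i$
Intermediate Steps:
$y{\left(t \right)} = \frac{-39 + t}{t + 2 t \left(-12 + t\right)}$ ($y{\left(t \right)} = \frac{t - 39}{t + \left(-12 + t\right) \left(t + t\right)} = \frac{-39 + t}{t + \left(-12 + t\right) 2 t} = \frac{-39 + t}{t + 2 t \left(-12 + t\right)}$)
$\sqrt{y{\left(m \right)} - 3682} = \sqrt{\frac{-39 - 36}{\left(-36\right) \left(-23 + 2 \left(-36\right)\right)} - 3682} = \sqrt{\left(- \frac{1}{36}\right) \frac{1}{-23 - 72} \left(-75\right) - 3682} = \sqrt{\left(- \frac{1}{36}\right) \frac{1}{-95} \left(-75\right) - 3682} = \sqrt{\left(- \frac{1}{36}\right) \left(- \frac{1}{95}\right) \left(-75\right) - 3682} = \sqrt{- \frac{5}{228} - 3682} = \sqrt{- \frac{839501}{228}} = \frac{i \sqrt{47851557}}{114}$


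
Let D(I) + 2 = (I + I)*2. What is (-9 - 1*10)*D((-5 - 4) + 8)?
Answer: 114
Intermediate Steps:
D(I) = -2 + 4*I (D(I) = -2 + (I + I)*2 = -2 + (2*I)*2 = -2 + 4*I)
(-9 - 1*10)*D((-5 - 4) + 8) = (-9 - 1*10)*(-2 + 4*((-5 - 4) + 8)) = (-9 - 10)*(-2 + 4*(-9 + 8)) = -19*(-2 + 4*(-1)) = -19*(-2 - 4) = -19*(-6) = 114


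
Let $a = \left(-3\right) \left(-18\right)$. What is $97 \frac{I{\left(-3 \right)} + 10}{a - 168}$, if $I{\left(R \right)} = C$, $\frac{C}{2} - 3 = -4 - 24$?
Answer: $\frac{1940}{57} \approx 34.035$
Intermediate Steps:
$a = 54$
$C = -50$ ($C = 6 + 2 \left(-4 - 24\right) = 6 + 2 \left(-28\right) = 6 - 56 = -50$)
$I{\left(R \right)} = -50$
$97 \frac{I{\left(-3 \right)} + 10}{a - 168} = 97 \frac{-50 + 10}{54 - 168} = 97 \left(- \frac{40}{-114}\right) = 97 \left(\left(-40\right) \left(- \frac{1}{114}\right)\right) = 97 \cdot \frac{20}{57} = \frac{1940}{57}$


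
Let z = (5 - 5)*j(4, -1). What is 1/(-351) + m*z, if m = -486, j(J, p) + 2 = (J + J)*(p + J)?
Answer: -1/351 ≈ -0.0028490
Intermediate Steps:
j(J, p) = -2 + 2*J*(J + p) (j(J, p) = -2 + (J + J)*(p + J) = -2 + (2*J)*(J + p) = -2 + 2*J*(J + p))
z = 0 (z = (5 - 5)*(-2 + 2*4² + 2*4*(-1)) = 0*(-2 + 2*16 - 8) = 0*(-2 + 32 - 8) = 0*22 = 0)
1/(-351) + m*z = 1/(-351) - 486*0 = -1/351 + 0 = -1/351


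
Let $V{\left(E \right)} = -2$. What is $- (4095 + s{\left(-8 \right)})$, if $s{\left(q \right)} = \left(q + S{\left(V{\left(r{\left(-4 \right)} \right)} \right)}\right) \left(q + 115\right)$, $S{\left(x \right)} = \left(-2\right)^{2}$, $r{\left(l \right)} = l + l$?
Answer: $-3667$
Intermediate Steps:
$r{\left(l \right)} = 2 l$
$S{\left(x \right)} = 4$
$s{\left(q \right)} = \left(4 + q\right) \left(115 + q\right)$ ($s{\left(q \right)} = \left(q + 4\right) \left(q + 115\right) = \left(4 + q\right) \left(115 + q\right)$)
$- (4095 + s{\left(-8 \right)}) = - (4095 + \left(460 + \left(-8\right)^{2} + 119 \left(-8\right)\right)) = - (4095 + \left(460 + 64 - 952\right)) = - (4095 - 428) = \left(-1\right) 3667 = -3667$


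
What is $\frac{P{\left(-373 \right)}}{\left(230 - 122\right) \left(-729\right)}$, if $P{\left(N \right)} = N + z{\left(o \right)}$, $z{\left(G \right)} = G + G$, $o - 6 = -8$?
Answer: $\frac{377}{78732} \approx 0.0047884$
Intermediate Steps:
$o = -2$ ($o = 6 - 8 = -2$)
$z{\left(G \right)} = 2 G$
$P{\left(N \right)} = -4 + N$ ($P{\left(N \right)} = N + 2 \left(-2\right) = N - 4 = -4 + N$)
$\frac{P{\left(-373 \right)}}{\left(230 - 122\right) \left(-729\right)} = \frac{-4 - 373}{\left(230 - 122\right) \left(-729\right)} = - \frac{377}{108 \left(-729\right)} = - \frac{377}{-78732} = \left(-377\right) \left(- \frac{1}{78732}\right) = \frac{377}{78732}$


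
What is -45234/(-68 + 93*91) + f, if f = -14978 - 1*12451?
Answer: -230311689/8395 ≈ -27434.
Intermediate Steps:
f = -27429 (f = -14978 - 12451 = -27429)
-45234/(-68 + 93*91) + f = -45234/(-68 + 93*91) - 27429 = -45234/(-68 + 8463) - 27429 = -45234/8395 - 27429 = -230311689/8395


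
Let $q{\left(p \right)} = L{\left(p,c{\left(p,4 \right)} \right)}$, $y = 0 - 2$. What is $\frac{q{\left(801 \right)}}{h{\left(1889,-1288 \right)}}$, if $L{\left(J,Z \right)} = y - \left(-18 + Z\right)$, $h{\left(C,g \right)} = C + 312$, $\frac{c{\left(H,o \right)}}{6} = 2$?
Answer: $\frac{4}{2201} \approx 0.0018174$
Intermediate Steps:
$c{\left(H,o \right)} = 12$ ($c{\left(H,o \right)} = 6 \cdot 2 = 12$)
$y = -2$ ($y = 0 - 2 = -2$)
$h{\left(C,g \right)} = 312 + C$
$L{\left(J,Z \right)} = 16 - Z$ ($L{\left(J,Z \right)} = -2 - \left(-18 + Z\right) = 16 - Z$)
$q{\left(p \right)} = 4$ ($q{\left(p \right)} = 16 - 12 = 4$)
$\frac{q{\left(801 \right)}}{h{\left(1889,-1288 \right)}} = \frac{4}{312 + 1889} = \frac{4}{2201}$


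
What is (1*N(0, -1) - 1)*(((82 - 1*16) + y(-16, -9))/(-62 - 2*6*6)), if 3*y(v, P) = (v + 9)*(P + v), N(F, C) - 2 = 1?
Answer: -373/201 ≈ -1.8557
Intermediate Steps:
N(F, C) = 3 (N(F, C) = 2 + 1 = 3)
y(v, P) = (9 + v)*(P + v)/3 (y(v, P) = ((v + 9)*(P + v))/3 = ((9 + v)*(P + v))/3 = (9 + v)*(P + v)/3)
(1*N(0, -1) - 1)*(((82 - 1*16) + y(-16, -9))/(-62 - 2*6*6)) = (1*3 - 1)*(((82 - 1*16) + (3*(-9) + 3*(-16) + (⅓)*(-16)² + (⅓)*(-9)*(-16)))/(-62 - 2*6*6)) = (3 - 1)*(((82 - 16) + (-27 - 48 + (⅓)*256 + 48))/(-62 - 12*6)) = 2*((66 + (-27 - 48 + 256/3 + 48))/(-62 - 72)) = 2*((66 + 175/3)/(-134)) = 2*((373/3)*(-1/134)) = 2*(-373/402) = -373/201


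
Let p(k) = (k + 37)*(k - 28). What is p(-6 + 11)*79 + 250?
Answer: -76064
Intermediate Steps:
p(k) = (-28 + k)*(37 + k) (p(k) = (37 + k)*(-28 + k) = (-28 + k)*(37 + k))
p(-6 + 11)*79 + 250 = (-1036 + (-6 + 11)² + 9*(-6 + 11))*79 + 250 = (-1036 + 5² + 9*5)*79 + 250 = (-1036 + 25 + 45)*79 + 250 = -966*79 + 250 = -76314 + 250 = -76064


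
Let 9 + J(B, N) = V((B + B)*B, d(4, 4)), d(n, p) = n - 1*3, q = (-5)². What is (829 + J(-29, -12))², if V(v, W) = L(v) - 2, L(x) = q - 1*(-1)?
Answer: 712336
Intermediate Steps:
q = 25
L(x) = 26 (L(x) = 25 - 1*(-1) = 25 + 1 = 26)
d(n, p) = -3 + n (d(n, p) = n - 3 = -3 + n)
V(v, W) = 24 (V(v, W) = 26 - 2 = 24)
J(B, N) = 15 (J(B, N) = -9 + 24 = 15)
(829 + J(-29, -12))² = (829 + 15)² = 844² = 712336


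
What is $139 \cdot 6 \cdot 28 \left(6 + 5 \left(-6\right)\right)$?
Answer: $-560448$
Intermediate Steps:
$139 \cdot 6 \cdot 28 \left(6 + 5 \left(-6\right)\right) = 139 \cdot 168 \left(6 - 30\right) = 23352 \left(-24\right) = -560448$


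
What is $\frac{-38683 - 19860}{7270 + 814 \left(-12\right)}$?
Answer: $\frac{58543}{2498} \approx 23.436$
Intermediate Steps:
$\frac{-38683 - 19860}{7270 + 814 \left(-12\right)} = - \frac{58543}{7270 - 9768} = - \frac{58543}{-2498} = \left(-58543\right) \left(- \frac{1}{2498}\right) = \frac{58543}{2498}$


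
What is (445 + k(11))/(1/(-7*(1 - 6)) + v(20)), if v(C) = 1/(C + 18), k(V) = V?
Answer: 606480/73 ≈ 8307.9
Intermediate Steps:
v(C) = 1/(18 + C)
(445 + k(11))/(1/(-7*(1 - 6)) + v(20)) = (445 + 11)/(1/(-7*(1 - 6)) + 1/(18 + 20)) = 456/(1/(-7*(-5)) + 1/38) = 456/(1/35 + 1/38) = 456/(73/1330) = 456*(1330/73) = 606480/73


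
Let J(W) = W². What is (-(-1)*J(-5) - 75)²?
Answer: 2500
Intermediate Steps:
(-(-1)*J(-5) - 75)² = (-(-1)*(-5)² - 75)² = (-(-1)*25 - 75)² = (-1*(-25) - 75)² = (25 - 75)² = (-50)² = 2500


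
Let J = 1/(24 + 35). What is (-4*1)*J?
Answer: -4/59 ≈ -0.067797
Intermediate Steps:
J = 1/59 ≈ 0.016949
(-4*1)*J = -4*1*(1/59) = -4*1/59 = -4/59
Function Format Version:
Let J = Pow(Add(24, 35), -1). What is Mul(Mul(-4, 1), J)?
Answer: Rational(-4, 59) ≈ -0.067797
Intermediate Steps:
J = Rational(1, 59) (J = Pow(59, -1) = Rational(1, 59) ≈ 0.016949)
Mul(Mul(-4, 1), J) = Mul(Mul(-4, 1), Rational(1, 59)) = Mul(-4, Rational(1, 59)) = Rational(-4, 59)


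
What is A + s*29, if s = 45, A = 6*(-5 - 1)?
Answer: 1269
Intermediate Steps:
A = -36 (A = 6*(-6) = -36)
A + s*29 = -36 + 45*29 = -36 + 1305 = 1269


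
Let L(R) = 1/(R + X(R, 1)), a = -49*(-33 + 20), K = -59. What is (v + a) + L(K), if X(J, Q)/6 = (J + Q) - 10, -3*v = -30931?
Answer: 15337211/1401 ≈ 10947.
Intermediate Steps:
v = 30931/3 (v = -1/3*(-30931) = 30931/3 ≈ 10310.)
X(J, Q) = -60 + 6*J + 6*Q (X(J, Q) = 6*((J + Q) - 10) = 6*(-10 + J + Q) = -60 + 6*J + 6*Q)
a = 637 (a = -49*(-13) = 637)
L(R) = 1/(-54 + 7*R) (L(R) = 1/(R + (-60 + 6*R + 6*1)) = 1/(R + (-60 + 6*R + 6)) = 1/(R + (-54 + 6*R)) = 1/(-54 + 7*R))
(v + a) + L(K) = (30931/3 + 637) + 1/(-54 + 7*(-59)) = 32842/3 + 1/(-54 - 413) = 32842/3 + 1/(-467) = 32842/3 - 1/467 = 15337211/1401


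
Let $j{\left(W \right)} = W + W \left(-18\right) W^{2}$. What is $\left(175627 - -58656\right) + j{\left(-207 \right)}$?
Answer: $159889450$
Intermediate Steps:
$j{\left(W \right)} = W - 18 W^{3}$ ($j{\left(W \right)} = W + - 18 W W^{2} = W - 18 W^{3}$)
$\left(175627 - -58656\right) + j{\left(-207 \right)} = \left(175627 - -58656\right) - \left(207 + 18 \left(-207\right)^{3}\right) = \left(175627 + 58656\right) - -159655167 = 234283 + \left(-207 + 159655374\right) = 234283 + 159655167 = 159889450$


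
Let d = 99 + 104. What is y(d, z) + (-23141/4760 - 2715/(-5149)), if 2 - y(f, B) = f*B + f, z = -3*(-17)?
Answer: -258776748569/24509240 ≈ -10558.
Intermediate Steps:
z = 51
d = 203
y(f, B) = 2 - f - B*f (y(f, B) = 2 - (f*B + f) = 2 - (B*f + f) = 2 - (f + B*f) = 2 + (-f - B*f) = 2 - f - B*f)
y(d, z) + (-23141/4760 - 2715/(-5149)) = (2 - 1*203 - 1*51*203) + (-23141/4760 - 2715/(-5149)) = (2 - 203 - 10353) + (-23141*1/4760 - 2715*(-1/5149)) = -10554 + (-23141/4760 + 2715/5149) = -10554 - 106229609/24509240 = -258776748569/24509240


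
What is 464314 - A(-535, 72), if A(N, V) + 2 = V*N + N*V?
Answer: 541356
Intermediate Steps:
A(N, V) = -2 + 2*N*V (A(N, V) = -2 + (V*N + N*V) = -2 + (N*V + N*V) = -2 + 2*N*V)
464314 - A(-535, 72) = 464314 - (-2 + 2*(-535)*72) = 464314 - (-2 - 77040) = 464314 - 1*(-77042) = 464314 + 77042 = 541356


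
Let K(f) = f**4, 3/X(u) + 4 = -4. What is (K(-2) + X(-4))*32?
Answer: 500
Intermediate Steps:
X(u) = -3/8 (X(u) = 3/(-4 - 4) = 3/(-8) = 3*(-1/8) = -3/8)
(K(-2) + X(-4))*32 = ((-2)**4 - 3/8)*32 = (16 - 3/8)*32 = (125/8)*32 = 500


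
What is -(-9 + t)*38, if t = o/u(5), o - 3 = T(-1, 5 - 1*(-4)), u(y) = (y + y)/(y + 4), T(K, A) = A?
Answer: -342/5 ≈ -68.400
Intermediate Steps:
u(y) = 2*y/(4 + y) (u(y) = (2*y)/(4 + y) = 2*y/(4 + y))
o = 12 (o = 3 + (5 - 1*(-4)) = 3 + (5 + 4) = 3 + 9 = 12)
t = 54/5 (t = 12/((2*5/(4 + 5))) = 12/((2*5/9)) = 12/((2*5*(⅑))) = 12/(10/9) = 12*(9/10) = 54/5 ≈ 10.800)
-(-9 + t)*38 = -(-9 + 54/5)*38 = -9*38/5 = -1*342/5 = -342/5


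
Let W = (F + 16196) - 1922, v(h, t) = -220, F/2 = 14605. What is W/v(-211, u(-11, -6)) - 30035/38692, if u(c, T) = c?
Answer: -422272657/2128060 ≈ -198.43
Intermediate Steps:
F = 29210 (F = 2*14605 = 29210)
W = 43484 (W = (29210 + 16196) - 1922 = 45406 - 1922 = 43484)
W/v(-211, u(-11, -6)) - 30035/38692 = 43484/(-220) - 30035/38692 = 43484*(-1/220) - 30035*1/38692 = -10871/55 - 30035/38692 = -422272657/2128060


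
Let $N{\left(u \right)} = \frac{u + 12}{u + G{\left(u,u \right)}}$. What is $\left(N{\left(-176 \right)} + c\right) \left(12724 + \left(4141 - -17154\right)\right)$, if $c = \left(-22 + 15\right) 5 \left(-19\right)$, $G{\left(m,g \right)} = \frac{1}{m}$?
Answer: $\frac{701763288811}{30977} \approx 2.2654 \cdot 10^{7}$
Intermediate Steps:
$N{\left(u \right)} = \frac{12 + u}{u + \frac{1}{u}}$ ($N{\left(u \right)} = \frac{u + 12}{u + \frac{1}{u}} = \frac{12 + u}{u + \frac{1}{u}}$)
$c = 665$ ($c = \left(-7\right) \left(-95\right) = 665$)
$\left(N{\left(-176 \right)} + c\right) \left(12724 + \left(4141 - -17154\right)\right) = \left(- \frac{176 \left(12 - 176\right)}{1 + \left(-176\right)^{2}} + 665\right) \left(12724 + \left(4141 - -17154\right)\right) = \left(\left(-176\right) \frac{1}{1 + 30976} \left(-164\right) + 665\right) \left(12724 + \left(4141 + 17154\right)\right) = \left(\left(-176\right) \frac{1}{30977} \left(-164\right) + 665\right) \left(12724 + 21295\right) = \left(\left(-176\right) \frac{1}{30977} \left(-164\right) + 665\right) 34019 = \left(\frac{28864}{30977} + 665\right) 34019 = \frac{20628569}{30977} \cdot 34019 = \frac{701763288811}{30977}$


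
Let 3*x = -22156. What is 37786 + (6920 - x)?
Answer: 156274/3 ≈ 52091.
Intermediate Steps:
x = -22156/3 (x = (1/3)*(-22156) = -22156/3 ≈ -7385.3)
37786 + (6920 - x) = 37786 + (6920 - 1*(-22156/3)) = 37786 + (6920 + 22156/3) = 37786 + 42916/3 = 156274/3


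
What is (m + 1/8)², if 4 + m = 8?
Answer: 1089/64 ≈ 17.016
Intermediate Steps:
m = 4 (m = -4 + 8 = 4)
(m + 1/8)² = (4 + 1/8)² = (4 + ⅛)² = (33/8)² = 1089/64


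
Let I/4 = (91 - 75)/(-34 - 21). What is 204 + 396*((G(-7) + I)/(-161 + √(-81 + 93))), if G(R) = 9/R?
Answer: 27207984/129545 + 67896*√3/906815 ≈ 210.16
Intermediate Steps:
I = -64/55 (I = 4*((91 - 75)/(-34 - 21)) = 4*(16/(-55)) = 4*(16*(-1/55)) = 4*(-16/55) = -64/55 ≈ -1.1636)
204 + 396*((G(-7) + I)/(-161 + √(-81 + 93))) = 204 + 396*((9/(-7) - 64/55)/(-161 + √(-81 + 93))) = 204 + 396*((9*(-⅐) - 64/55)/(-161 + √12)) = 204 + 396*((-9/7 - 64/55)/(-161 + 2*√3)) = 204 + 396*(-943/(385*(-161 + 2*√3))) = 204 - 33948/(35*(-161 + 2*√3))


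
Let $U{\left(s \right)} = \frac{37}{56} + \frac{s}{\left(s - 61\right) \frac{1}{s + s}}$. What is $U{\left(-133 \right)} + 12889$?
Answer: $\frac{69026053}{5432} \approx 12707.0$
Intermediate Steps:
$U{\left(s \right)} = \frac{37}{56} + \frac{2 s^{2}}{-61 + s}$ ($U{\left(s \right)} = 37 \cdot \frac{1}{56} + \frac{s}{\left(-61 + s\right) \frac{1}{2 s}} = \frac{37}{56} + \frac{s}{\left(-61 + s\right) \frac{1}{2 s}} = \frac{37}{56} + \frac{s}{\frac{1}{2} \frac{1}{s} \left(-61 + s\right)} = \frac{37}{56} + s \frac{2 s}{-61 + s} = \frac{37}{56} + \frac{2 s^{2}}{-61 + s}$)
$U{\left(-133 \right)} + 12889 = \frac{-2257 + 37 \left(-133\right) + 112 \left(-133\right)^{2}}{56 \left(-61 - 133\right)} + 12889 = \frac{-2257 - 4921 + 112 \cdot 17689}{56 \left(-194\right)} + 12889 = \frac{1}{56} \left(- \frac{1}{194}\right) \left(-2257 - 4921 + 1981168\right) + 12889 = \frac{1}{56} \left(- \frac{1}{194}\right) 1973990 + 12889 = - \frac{986995}{5432} + 12889 = \frac{69026053}{5432}$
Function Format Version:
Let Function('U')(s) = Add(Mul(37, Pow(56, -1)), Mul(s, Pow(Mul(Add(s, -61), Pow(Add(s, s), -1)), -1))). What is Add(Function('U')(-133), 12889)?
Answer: Rational(69026053, 5432) ≈ 12707.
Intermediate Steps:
Function('U')(s) = Add(Rational(37, 56), Mul(2, Pow(s, 2), Pow(Add(-61, s), -1))) (Function('U')(s) = Add(Mul(37, Rational(1, 56)), Mul(s, Pow(Mul(Add(-61, s), Pow(Mul(2, s), -1)), -1))) = Add(Rational(37, 56), Mul(s, Pow(Mul(Add(-61, s), Mul(Rational(1, 2), Pow(s, -1))), -1))) = Add(Rational(37, 56), Mul(s, Pow(Mul(Rational(1, 2), Pow(s, -1), Add(-61, s)), -1))) = Add(Rational(37, 56), Mul(s, Mul(2, s, Pow(Add(-61, s), -1)))) = Add(Rational(37, 56), Mul(2, Pow(s, 2), Pow(Add(-61, s), -1))))
Add(Function('U')(-133), 12889) = Add(Mul(Rational(1, 56), Pow(Add(-61, -133), -1), Add(-2257, Mul(37, -133), Mul(112, Pow(-133, 2)))), 12889) = Add(Mul(Rational(1, 56), Pow(-194, -1), Add(-2257, -4921, Mul(112, 17689))), 12889) = Add(Mul(Rational(1, 56), Rational(-1, 194), Add(-2257, -4921, 1981168)), 12889) = Add(Mul(Rational(1, 56), Rational(-1, 194), 1973990), 12889) = Add(Rational(-986995, 5432), 12889) = Rational(69026053, 5432)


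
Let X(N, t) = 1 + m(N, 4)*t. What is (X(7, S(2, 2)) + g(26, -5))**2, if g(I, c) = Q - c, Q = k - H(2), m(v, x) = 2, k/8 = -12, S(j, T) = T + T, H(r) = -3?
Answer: 6241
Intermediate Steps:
S(j, T) = 2*T
k = -96 (k = 8*(-12) = -96)
Q = -93 (Q = -96 - 1*(-3) = -96 + 3 = -93)
g(I, c) = -93 - c
X(N, t) = 1 + 2*t
(X(7, S(2, 2)) + g(26, -5))**2 = ((1 + 2*(2*2)) + (-93 - 1*(-5)))**2 = ((1 + 2*4) + (-93 + 5))**2 = ((1 + 8) - 88)**2 = (9 - 88)**2 = (-79)**2 = 6241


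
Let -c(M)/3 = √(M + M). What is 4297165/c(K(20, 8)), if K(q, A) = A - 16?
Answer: 4297165*I/12 ≈ 3.581e+5*I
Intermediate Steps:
K(q, A) = -16 + A
c(M) = -3*√2*√M (c(M) = -3*√(M + M) = -3*√2*√M)
4297165/c(K(20, 8)) = 4297165/((-3*√2*√(-16 + 8))) = 4297165/((-3*√2*√(-8))) = 4297165/((-3*√2*2*I*√2)) = 4297165/((-12*I)) = 4297165*(I/12) = 4297165*I/12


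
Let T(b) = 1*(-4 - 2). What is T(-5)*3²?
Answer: -54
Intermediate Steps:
T(b) = -6 (T(b) = 1*(-6) = -6)
T(-5)*3² = -6*3² = -6*9 = -54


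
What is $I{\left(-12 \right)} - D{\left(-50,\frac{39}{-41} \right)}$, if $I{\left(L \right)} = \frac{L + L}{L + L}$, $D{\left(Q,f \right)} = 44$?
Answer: $-43$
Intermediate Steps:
$I{\left(L \right)} = 1$ ($I{\left(L \right)} = \frac{2 L}{2 L} = 2 L \frac{1}{2 L} = 1$)
$I{\left(-12 \right)} - D{\left(-50,\frac{39}{-41} \right)} = 1 - 44 = -43$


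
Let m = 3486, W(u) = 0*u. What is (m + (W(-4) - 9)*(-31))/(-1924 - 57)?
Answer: -3765/1981 ≈ -1.9006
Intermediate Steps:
W(u) = 0
(m + (W(-4) - 9)*(-31))/(-1924 - 57) = (3486 + (0 - 9)*(-31))/(-1924 - 57) = (3486 - 9*(-31))/(-1981) = (3486 + 279)*(-1/1981) = 3765*(-1/1981) = -3765/1981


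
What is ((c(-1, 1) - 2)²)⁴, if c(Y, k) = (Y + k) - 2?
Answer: 65536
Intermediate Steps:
c(Y, k) = -2 + Y + k
((c(-1, 1) - 2)²)⁴ = (((-2 - 1 + 1) - 2)²)⁴ = ((-2 - 2)²)⁴ = ((-4)²)⁴ = 16⁴ = 65536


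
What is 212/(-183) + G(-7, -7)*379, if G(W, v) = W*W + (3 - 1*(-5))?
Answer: 3953137/183 ≈ 21602.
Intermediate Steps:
G(W, v) = 8 + W² (G(W, v) = W² + (3 + 5) = W² + 8 = 8 + W²)
212/(-183) + G(-7, -7)*379 = 212/(-183) + (8 + (-7)²)*379 = 212*(-1/183) + (8 + 49)*379 = -212/183 + 57*379 = -212/183 + 21603 = 3953137/183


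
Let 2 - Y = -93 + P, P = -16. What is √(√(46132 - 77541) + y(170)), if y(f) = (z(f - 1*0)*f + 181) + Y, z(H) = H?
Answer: √(29192 + 7*I*√641) ≈ 170.86 + 0.5186*I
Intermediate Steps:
Y = 111 (Y = 2 - (-93 - 16) = 2 - 1*(-109) = 2 + 109 = 111)
y(f) = 292 + f² (y(f) = ((f - 1*0)*f + 181) + 111 = ((f + 0)*f + 181) + 111 = (f*f + 181) + 111 = (f² + 181) + 111 = (181 + f²) + 111 = 292 + f²)
√(√(46132 - 77541) + y(170)) = √(√(46132 - 77541) + (292 + 170²)) = √(√(-31409) + (292 + 28900)) = √(7*I*√641 + 29192) = √(29192 + 7*I*√641)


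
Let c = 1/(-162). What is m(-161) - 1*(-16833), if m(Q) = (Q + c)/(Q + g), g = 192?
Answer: 84509243/5022 ≈ 16828.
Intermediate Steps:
c = -1/162 ≈ -0.0061728
m(Q) = (-1/162 + Q)/(192 + Q) (m(Q) = (Q - 1/162)/(Q + 192) = (-1/162 + Q)/(192 + Q))
m(-161) - 1*(-16833) = (-1/162 - 161)/(192 - 161) - 1*(-16833) = -26083/162/31 + 16833 = (1/31)*(-26083/162) + 16833 = -26083/5022 + 16833 = 84509243/5022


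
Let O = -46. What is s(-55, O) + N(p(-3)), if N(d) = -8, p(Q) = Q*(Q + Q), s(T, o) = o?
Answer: -54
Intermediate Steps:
p(Q) = 2*Q² (p(Q) = Q*(2*Q) = 2*Q²)
s(-55, O) + N(p(-3)) = -46 - 8 = -54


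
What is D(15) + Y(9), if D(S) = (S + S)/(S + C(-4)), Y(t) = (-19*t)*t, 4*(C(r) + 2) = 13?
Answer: -19983/13 ≈ -1537.2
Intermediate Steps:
C(r) = 5/4 (C(r) = -2 + (¼)*13 = -2 + 13/4 = 5/4)
Y(t) = -19*t²
D(S) = 2*S/(5/4 + S) (D(S) = (S + S)/(S + 5/4) = (2*S)/(5/4 + S) = 2*S/(5/4 + S))
D(15) + Y(9) = 8*15/(5 + 4*15) - 19*9² = 8*15/(5 + 60) - 19*81 = 8*15/65 - 1539 = 8*15*(1/65) - 1539 = 24/13 - 1539 = -19983/13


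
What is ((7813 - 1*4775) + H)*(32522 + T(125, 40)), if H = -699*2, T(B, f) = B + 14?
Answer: 53564040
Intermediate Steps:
T(B, f) = 14 + B
H = -1398
((7813 - 1*4775) + H)*(32522 + T(125, 40)) = ((7813 - 1*4775) - 1398)*(32522 + (14 + 125)) = ((7813 - 4775) - 1398)*(32522 + 139) = (3038 - 1398)*32661 = 1640*32661 = 53564040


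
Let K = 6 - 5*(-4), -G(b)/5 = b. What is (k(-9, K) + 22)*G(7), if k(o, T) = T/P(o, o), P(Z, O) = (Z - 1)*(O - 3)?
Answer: -9331/12 ≈ -777.58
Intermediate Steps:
P(Z, O) = (-1 + Z)*(-3 + O)
G(b) = -5*b
K = 26 (K = 6 + 20 = 26)
k(o, T) = T/(3 + o**2 - 4*o) (k(o, T) = T/(3 - o - 3*o + o*o) = T/(3 - o - 3*o + o**2) = T/(3 + o**2 - 4*o))
(k(-9, K) + 22)*G(7) = (26/(3 + (-9)**2 - 4*(-9)) + 22)*(-5*7) = (26/(3 + 81 + 36) + 22)*(-35) = (26/120 + 22)*(-35) = (26*(1/120) + 22)*(-35) = (13/60 + 22)*(-35) = (1333/60)*(-35) = -9331/12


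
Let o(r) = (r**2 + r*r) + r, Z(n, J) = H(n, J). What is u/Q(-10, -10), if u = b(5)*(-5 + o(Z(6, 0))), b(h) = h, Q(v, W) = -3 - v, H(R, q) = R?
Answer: 365/7 ≈ 52.143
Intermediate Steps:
Z(n, J) = n
o(r) = r + 2*r**2 (o(r) = (r**2 + r**2) + r = 2*r**2 + r = r + 2*r**2)
u = 365 (u = 5*(-5 + 6*(1 + 2*6)) = 5*(-5 + 6*(1 + 12)) = 5*(-5 + 6*13) = 5*(-5 + 78) = 5*73 = 365)
u/Q(-10, -10) = 365/(-3 - 1*(-10)) = 365/(-3 + 10) = 365/7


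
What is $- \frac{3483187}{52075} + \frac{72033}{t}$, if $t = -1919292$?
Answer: $- \frac{2229668020693}{33315710300} \approx -66.925$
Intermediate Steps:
$- \frac{3483187}{52075} + \frac{72033}{t} = - \frac{3483187}{52075} + \frac{72033}{-1919292} = \left(-3483187\right) \frac{1}{52075} + 72033 \left(- \frac{1}{1919292}\right) = - \frac{3483187}{52075} - \frac{24011}{639764} = - \frac{2229668020693}{33315710300}$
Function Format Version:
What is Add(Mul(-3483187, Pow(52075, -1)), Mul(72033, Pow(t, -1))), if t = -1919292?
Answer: Rational(-2229668020693, 33315710300) ≈ -66.925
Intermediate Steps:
Add(Mul(-3483187, Pow(52075, -1)), Mul(72033, Pow(t, -1))) = Add(Mul(-3483187, Pow(52075, -1)), Mul(72033, Pow(-1919292, -1))) = Add(Mul(-3483187, Rational(1, 52075)), Mul(72033, Rational(-1, 1919292))) = Add(Rational(-3483187, 52075), Rational(-24011, 639764)) = Rational(-2229668020693, 33315710300)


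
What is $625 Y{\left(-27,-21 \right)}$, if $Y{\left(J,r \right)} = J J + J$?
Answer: $438750$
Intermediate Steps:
$Y{\left(J,r \right)} = J + J^{2}$ ($Y{\left(J,r \right)} = J^{2} + J = J + J^{2}$)
$625 Y{\left(-27,-21 \right)} = 625 \left(- 27 \left(1 - 27\right)\right) = 625 \left(\left(-27\right) \left(-26\right)\right) = 625 \cdot 702 = 438750$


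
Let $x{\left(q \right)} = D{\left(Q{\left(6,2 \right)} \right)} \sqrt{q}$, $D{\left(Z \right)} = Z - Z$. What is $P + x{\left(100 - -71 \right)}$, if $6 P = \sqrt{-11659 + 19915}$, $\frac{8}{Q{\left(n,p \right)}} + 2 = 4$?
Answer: $\frac{4 \sqrt{129}}{3} \approx 15.144$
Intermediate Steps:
$Q{\left(n,p \right)} = 4$ ($Q{\left(n,p \right)} = \frac{8}{-2 + 4} = \frac{8}{2} = 8 \cdot \frac{1}{2} = 4$)
$D{\left(Z \right)} = 0$
$x{\left(q \right)} = 0$ ($x{\left(q \right)} = 0 \sqrt{q} = 0$)
$P = \frac{4 \sqrt{129}}{3}$ ($P = \frac{\sqrt{-11659 + 19915}}{6} = \frac{\sqrt{8256}}{6} = \frac{8 \sqrt{129}}{6} = \frac{4 \sqrt{129}}{3} \approx 15.144$)
$P + x{\left(100 - -71 \right)} = \frac{4 \sqrt{129}}{3} + 0 = \frac{4 \sqrt{129}}{3}$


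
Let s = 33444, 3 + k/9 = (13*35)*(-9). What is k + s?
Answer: -3438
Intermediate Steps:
k = -36882 (k = -27 + 9*((13*35)*(-9)) = -27 + 9*(455*(-9)) = -27 + 9*(-4095) = -27 - 36855 = -36882)
k + s = -36882 + 33444 = -3438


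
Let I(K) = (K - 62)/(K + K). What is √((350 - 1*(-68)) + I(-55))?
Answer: √5070670/110 ≈ 20.471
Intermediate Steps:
I(K) = (-62 + K)/(2*K) (I(K) = (-62 + K)/((2*K)) = (-62 + K)*(1/(2*K)) = (-62 + K)/(2*K))
√((350 - 1*(-68)) + I(-55)) = √((350 - 1*(-68)) + (½)*(-62 - 55)/(-55)) = √((350 + 68) + (½)*(-1/55)*(-117)) = √(418 + 117/110) = √(46097/110) = √5070670/110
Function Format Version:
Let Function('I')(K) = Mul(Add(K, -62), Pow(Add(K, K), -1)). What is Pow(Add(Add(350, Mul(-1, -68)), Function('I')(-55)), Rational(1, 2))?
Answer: Mul(Rational(1, 110), Pow(5070670, Rational(1, 2))) ≈ 20.471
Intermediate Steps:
Function('I')(K) = Mul(Rational(1, 2), Pow(K, -1), Add(-62, K)) (Function('I')(K) = Mul(Add(-62, K), Pow(Mul(2, K), -1)) = Mul(Add(-62, K), Mul(Rational(1, 2), Pow(K, -1))) = Mul(Rational(1, 2), Pow(K, -1), Add(-62, K)))
Pow(Add(Add(350, Mul(-1, -68)), Function('I')(-55)), Rational(1, 2)) = Pow(Add(Add(350, Mul(-1, -68)), Mul(Rational(1, 2), Pow(-55, -1), Add(-62, -55))), Rational(1, 2)) = Pow(Add(Add(350, 68), Mul(Rational(1, 2), Rational(-1, 55), -117)), Rational(1, 2)) = Pow(Add(418, Rational(117, 110)), Rational(1, 2)) = Pow(Rational(46097, 110), Rational(1, 2)) = Mul(Rational(1, 110), Pow(5070670, Rational(1, 2)))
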